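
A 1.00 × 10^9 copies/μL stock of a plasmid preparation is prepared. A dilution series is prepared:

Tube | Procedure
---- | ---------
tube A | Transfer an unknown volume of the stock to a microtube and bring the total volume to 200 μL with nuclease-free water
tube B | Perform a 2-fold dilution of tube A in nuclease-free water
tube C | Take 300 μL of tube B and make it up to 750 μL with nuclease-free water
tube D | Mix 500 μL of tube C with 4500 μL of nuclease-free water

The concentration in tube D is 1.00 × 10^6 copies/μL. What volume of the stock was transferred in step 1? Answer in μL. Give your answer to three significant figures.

10.0 μL

Step 1: v brought to 200 μL → factor = 200 μL/v
Step 2: 2-fold → factor 2
Step 3: 300 μL brought to 750 μL → factor 750/300 = 2.5
Step 4: 500 μL + 4500 μL = 5000 μL total → factor 5000/500 = 10
Product of known-step factors = 50
Overall factor = 1.00 × 10^9 copies/μL / (1.00 × 10^6 copies/μL) = 1000
Step-1 factor = 1000 / 50 = 20
v = 200 μL / 20 = 10.0 μL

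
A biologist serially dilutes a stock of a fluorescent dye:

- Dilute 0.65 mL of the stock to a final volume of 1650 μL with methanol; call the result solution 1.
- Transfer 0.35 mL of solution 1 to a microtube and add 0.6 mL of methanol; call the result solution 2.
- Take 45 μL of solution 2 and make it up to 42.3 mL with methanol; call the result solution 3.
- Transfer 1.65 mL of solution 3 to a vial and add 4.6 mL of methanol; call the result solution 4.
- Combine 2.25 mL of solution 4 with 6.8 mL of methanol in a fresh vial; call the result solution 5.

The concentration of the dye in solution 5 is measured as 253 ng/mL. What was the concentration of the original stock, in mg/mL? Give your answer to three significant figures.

25.0 mg/mL

Step 1: 0.65 mL brought to 1650 μL → factor 1.65/0.65 = 2.5385
Step 2: 0.35 mL + 0.6 mL = 0.95 mL total → factor 0.95/0.35 = 2.7143
Step 3: 45 μL brought to 42.3 mL → factor 42300/45 = 940
Step 4: 1.65 mL + 4.6 mL = 6.25 mL total → factor 6.25/1.65 = 3.7879
Step 5: 2.25 mL + 6.8 mL = 9.05 mL total → factor 9.05/2.25 = 4.0222
Overall dilution factor = 2.5385 × 2.7143 × 940 × 3.7879 × 4.0222 = 98677
Stock = 253 ng/mL × 98677 = 2.497 × 10^7 ng/mL = 25.0 mg/mL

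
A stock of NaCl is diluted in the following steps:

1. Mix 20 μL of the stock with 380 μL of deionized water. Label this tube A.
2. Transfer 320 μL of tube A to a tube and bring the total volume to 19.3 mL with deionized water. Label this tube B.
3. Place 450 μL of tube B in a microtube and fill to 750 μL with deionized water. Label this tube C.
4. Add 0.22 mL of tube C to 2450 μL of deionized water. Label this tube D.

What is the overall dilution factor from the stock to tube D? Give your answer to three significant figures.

Step 1: 20 μL + 380 μL = 400 μL total → factor 400/20 = 20
Step 2: 320 μL brought to 19.3 mL → factor 19300/320 = 60.312
Step 3: 450 μL brought to 750 μL → factor 750/450 = 1.6667
Step 4: 0.22 mL + 2450 μL = 2.67 mL total → factor 2.67/0.22 = 12.136
Overall dilution factor = 20 × 60.312 × 1.6667 × 12.136 = 24399

2.44 × 10^4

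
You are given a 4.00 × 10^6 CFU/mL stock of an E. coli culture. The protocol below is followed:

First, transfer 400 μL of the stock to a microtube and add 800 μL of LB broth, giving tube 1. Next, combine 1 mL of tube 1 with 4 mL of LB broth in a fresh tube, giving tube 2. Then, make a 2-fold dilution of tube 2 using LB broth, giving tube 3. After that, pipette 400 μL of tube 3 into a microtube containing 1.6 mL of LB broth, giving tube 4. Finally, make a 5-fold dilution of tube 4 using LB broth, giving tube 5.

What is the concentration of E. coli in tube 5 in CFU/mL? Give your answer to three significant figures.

5.33 × 10^3 CFU/mL

Step 1: 400 μL + 800 μL = 1200 μL total → factor 1200/400 = 3
Step 2: 1 mL + 4 mL = 5 mL total → factor 5/1 = 5
Step 3: 2-fold → factor 2
Step 4: 400 μL + 1.6 mL = 2000 μL total → factor 2000/400 = 5
Step 5: 5-fold → factor 5
Overall dilution factor = 3 × 5 × 2 × 5 × 5 = 750
Final = 4.00 × 10^6 CFU/mL / 750 = 5.33 × 10^3 CFU/mL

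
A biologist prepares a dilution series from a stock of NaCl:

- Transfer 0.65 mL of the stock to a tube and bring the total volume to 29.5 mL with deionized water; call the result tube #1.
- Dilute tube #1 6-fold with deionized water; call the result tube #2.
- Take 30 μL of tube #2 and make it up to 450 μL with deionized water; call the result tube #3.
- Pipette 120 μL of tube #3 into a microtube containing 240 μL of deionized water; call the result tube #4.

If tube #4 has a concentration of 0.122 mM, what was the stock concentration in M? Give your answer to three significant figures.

1.49 M

Step 1: 0.65 mL brought to 29.5 mL → factor 29.5/0.65 = 45.385
Step 2: 6-fold → factor 6
Step 3: 30 μL brought to 450 μL → factor 450/30 = 15
Step 4: 120 μL + 240 μL = 360 μL total → factor 360/120 = 3
Overall dilution factor = 45.385 × 6 × 15 × 3 = 12254
Stock = 0.122 mM × 12254 = 1495 mM = 1.49 M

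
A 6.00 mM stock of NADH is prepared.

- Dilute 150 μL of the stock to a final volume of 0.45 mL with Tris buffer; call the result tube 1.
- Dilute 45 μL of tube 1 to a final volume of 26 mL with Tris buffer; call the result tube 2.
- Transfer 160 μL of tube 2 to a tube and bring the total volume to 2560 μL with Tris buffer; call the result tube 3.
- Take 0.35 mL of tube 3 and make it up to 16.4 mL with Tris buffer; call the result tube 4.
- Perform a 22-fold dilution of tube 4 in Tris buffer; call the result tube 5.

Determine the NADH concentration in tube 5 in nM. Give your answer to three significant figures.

0.210 nM

Step 1: 150 μL brought to 0.45 mL → factor 450/150 = 3
Step 2: 45 μL brought to 26 mL → factor 26000/45 = 577.78
Step 3: 160 μL brought to 2560 μL → factor 2560/160 = 16
Step 4: 0.35 mL brought to 16.4 mL → factor 16.4/0.35 = 46.857
Step 5: 22-fold → factor 22
Overall dilution factor = 3 × 577.78 × 16 × 46.857 × 22 = 2.8589 × 10^7
Final = 6.00 mM / 2.8589 × 10^7 = 2.099 × 10^-7 mM = 0.210 nM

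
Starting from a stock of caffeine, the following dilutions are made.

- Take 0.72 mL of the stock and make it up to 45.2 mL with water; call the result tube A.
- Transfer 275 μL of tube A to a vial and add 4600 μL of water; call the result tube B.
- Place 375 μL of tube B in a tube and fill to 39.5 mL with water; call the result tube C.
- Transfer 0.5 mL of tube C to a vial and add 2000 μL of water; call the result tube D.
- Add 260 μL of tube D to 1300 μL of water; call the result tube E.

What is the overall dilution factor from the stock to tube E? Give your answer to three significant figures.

Step 1: 0.72 mL brought to 45.2 mL → factor 45.2/0.72 = 62.778
Step 2: 275 μL + 4600 μL = 4875 μL total → factor 4875/275 = 17.727
Step 3: 375 μL brought to 39.5 mL → factor 39500/375 = 105.33
Step 4: 0.5 mL + 2000 μL = 2.5 mL total → factor 2.5/0.5 = 5
Step 5: 260 μL + 1300 μL = 1560 μL total → factor 1560/260 = 6
Overall dilution factor = 62.778 × 17.727 × 105.33 × 5 × 6 = 3.5167 × 10^6

3.52 × 10^6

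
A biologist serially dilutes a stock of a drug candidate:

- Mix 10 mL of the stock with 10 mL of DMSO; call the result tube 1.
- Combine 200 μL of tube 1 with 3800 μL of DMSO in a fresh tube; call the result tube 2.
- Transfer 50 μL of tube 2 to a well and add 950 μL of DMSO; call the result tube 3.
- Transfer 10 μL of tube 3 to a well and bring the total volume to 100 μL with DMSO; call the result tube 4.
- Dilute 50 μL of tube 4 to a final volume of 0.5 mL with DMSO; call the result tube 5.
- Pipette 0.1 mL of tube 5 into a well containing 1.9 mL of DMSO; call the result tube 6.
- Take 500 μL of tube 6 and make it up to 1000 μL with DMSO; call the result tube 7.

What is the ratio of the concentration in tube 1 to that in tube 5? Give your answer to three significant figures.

Step 1: 10 mL + 10 mL = 20 mL total → factor 20/10 = 2
Step 2: 200 μL + 3800 μL = 4000 μL total → factor 4000/200 = 20
Step 3: 50 μL + 950 μL = 1000 μL total → factor 1000/50 = 20
Step 4: 10 μL brought to 100 μL → factor 100/10 = 10
Step 5: 50 μL brought to 0.5 mL → factor 500/50 = 10
Dilution factor to tube 1 = 2; to tube 5 = 80000
[tube 1]/[tube 5] = (factor to tube 5)/(factor to tube 1) = 80000/2 = 4.00 × 10^4

4.00 × 10^4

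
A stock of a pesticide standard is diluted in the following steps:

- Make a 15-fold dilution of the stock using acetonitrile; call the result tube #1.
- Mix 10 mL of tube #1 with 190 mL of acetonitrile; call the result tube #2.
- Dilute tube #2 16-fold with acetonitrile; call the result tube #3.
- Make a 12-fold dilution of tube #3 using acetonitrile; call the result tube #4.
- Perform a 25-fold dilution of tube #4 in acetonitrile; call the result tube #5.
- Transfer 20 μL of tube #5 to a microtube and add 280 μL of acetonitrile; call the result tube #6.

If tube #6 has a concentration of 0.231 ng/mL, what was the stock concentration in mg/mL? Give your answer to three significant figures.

4.99 mg/mL

Step 1: 15-fold → factor 15
Step 2: 10 mL + 190 mL = 200 mL total → factor 200/10 = 20
Step 3: 16-fold → factor 16
Step 4: 12-fold → factor 12
Step 5: 25-fold → factor 25
Step 6: 20 μL + 280 μL = 300 μL total → factor 300/20 = 15
Overall dilution factor = 15 × 20 × 16 × 12 × 25 × 15 = 2.16 × 10^7
Stock = 0.231 ng/mL × 2.16 × 10^7 = 4.990 × 10^6 ng/mL = 4.99 mg/mL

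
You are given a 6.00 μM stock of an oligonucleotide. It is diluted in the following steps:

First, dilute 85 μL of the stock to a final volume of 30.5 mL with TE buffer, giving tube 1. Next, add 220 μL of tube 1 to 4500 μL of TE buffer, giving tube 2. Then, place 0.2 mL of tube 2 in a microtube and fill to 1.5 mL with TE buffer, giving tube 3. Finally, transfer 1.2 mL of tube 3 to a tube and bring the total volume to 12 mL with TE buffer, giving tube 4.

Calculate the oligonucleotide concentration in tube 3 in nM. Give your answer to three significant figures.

Step 1: 85 μL brought to 30.5 mL → factor 30500/85 = 358.82
Step 2: 220 μL + 4500 μL = 4720 μL total → factor 4720/220 = 21.455
Step 3: 0.2 mL brought to 1.5 mL → factor 1.5/0.2 = 7.5
Dilution factor through tube 3 = 358.82 × 21.455 × 7.5 = 57738
[tube 3] = 6.00 μM / 57738 = 0.0001039 μM = 0.104 nM

0.104 nM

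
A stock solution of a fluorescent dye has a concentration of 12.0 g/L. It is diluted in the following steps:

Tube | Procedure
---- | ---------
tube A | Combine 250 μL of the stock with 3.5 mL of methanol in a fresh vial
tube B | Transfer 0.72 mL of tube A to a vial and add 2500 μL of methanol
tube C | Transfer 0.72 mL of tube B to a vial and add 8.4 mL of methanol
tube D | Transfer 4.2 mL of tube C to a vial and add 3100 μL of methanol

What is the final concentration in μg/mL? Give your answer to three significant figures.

8.13 μg/mL

Step 1: 250 μL + 3.5 mL = 3750 μL total → factor 3750/250 = 15
Step 2: 0.72 mL + 2500 μL = 3.22 mL total → factor 3.22/0.72 = 4.4722
Step 3: 0.72 mL + 8.4 mL = 9.12 mL total → factor 9.12/0.72 = 12.667
Step 4: 4.2 mL + 3100 μL = 7.3 mL total → factor 7.3/4.2 = 1.7381
Overall dilution factor = 15 × 4.4722 × 12.667 × 1.7381 = 1476.9
Final = 12.0 g/L / 1476.9 = 0.008125 g/L = 8.13 μg/mL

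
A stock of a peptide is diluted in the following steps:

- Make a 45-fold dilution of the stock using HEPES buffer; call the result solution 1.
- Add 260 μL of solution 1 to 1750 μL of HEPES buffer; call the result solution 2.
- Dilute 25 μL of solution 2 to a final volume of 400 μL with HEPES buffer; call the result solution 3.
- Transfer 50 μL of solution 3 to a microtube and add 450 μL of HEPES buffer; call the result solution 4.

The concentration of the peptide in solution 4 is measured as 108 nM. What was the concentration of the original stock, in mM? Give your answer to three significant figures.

6.01 mM

Step 1: 45-fold → factor 45
Step 2: 260 μL + 1750 μL = 2010 μL total → factor 2010/260 = 7.7308
Step 3: 25 μL brought to 400 μL → factor 400/25 = 16
Step 4: 50 μL + 450 μL = 500 μL total → factor 500/50 = 10
Overall dilution factor = 45 × 7.7308 × 16 × 10 = 55662
Stock = 108 nM × 55662 = 6.011 × 10^6 nM = 6.01 mM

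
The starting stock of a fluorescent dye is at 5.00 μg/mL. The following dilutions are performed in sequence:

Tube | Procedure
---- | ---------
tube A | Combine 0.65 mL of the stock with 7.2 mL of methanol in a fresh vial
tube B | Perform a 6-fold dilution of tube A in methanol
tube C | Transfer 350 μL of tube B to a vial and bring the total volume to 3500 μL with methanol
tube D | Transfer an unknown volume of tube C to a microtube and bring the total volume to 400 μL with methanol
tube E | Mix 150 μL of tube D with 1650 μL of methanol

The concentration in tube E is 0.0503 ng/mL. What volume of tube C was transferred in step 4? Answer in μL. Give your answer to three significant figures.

35.0 μL

Step 1: 0.65 mL + 7.2 mL = 7.85 mL total → factor 7.85/0.65 = 12.077
Step 2: 6-fold → factor 6
Step 3: 350 μL brought to 3500 μL → factor 3500/350 = 10
Step 4: v brought to 400 μL → factor = 400 μL/v
Step 5: 150 μL + 1650 μL = 1800 μL total → factor 1800/150 = 12
Product of known-step factors = 8695.4
Overall factor = 5.00 μg/mL / (0.0503 ng/mL) = 99404
Step-4 factor = 99404 / 8695.4 = 11.432
v = 400 μL / 11.432 = 35.0 μL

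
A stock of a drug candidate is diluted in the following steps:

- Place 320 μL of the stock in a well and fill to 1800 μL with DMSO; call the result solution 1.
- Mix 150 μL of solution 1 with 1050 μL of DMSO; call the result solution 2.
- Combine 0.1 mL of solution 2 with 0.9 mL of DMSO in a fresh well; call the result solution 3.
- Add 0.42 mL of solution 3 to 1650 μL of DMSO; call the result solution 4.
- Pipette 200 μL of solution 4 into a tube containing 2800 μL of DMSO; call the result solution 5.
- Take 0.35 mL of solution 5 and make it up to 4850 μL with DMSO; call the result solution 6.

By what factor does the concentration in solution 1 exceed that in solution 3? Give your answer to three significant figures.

Step 1: 320 μL brought to 1800 μL → factor 1800/320 = 5.625
Step 2: 150 μL + 1050 μL = 1200 μL total → factor 1200/150 = 8
Step 3: 0.1 mL + 0.9 mL = 1 mL total → factor 1/0.1 = 10
Dilution factor to solution 1 = 5.625; to solution 3 = 450
[solution 1]/[solution 3] = (factor to solution 3)/(factor to solution 1) = 450/5.625 = 80.0

80.0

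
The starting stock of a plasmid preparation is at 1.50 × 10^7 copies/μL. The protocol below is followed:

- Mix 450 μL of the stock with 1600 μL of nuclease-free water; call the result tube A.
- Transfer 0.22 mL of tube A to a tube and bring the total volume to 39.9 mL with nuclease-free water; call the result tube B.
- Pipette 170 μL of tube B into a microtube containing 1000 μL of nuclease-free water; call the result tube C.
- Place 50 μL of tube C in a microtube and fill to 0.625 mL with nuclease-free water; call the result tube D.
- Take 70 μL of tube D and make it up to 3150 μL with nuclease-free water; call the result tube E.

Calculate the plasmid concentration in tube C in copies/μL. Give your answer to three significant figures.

Step 1: 450 μL + 1600 μL = 2050 μL total → factor 2050/450 = 4.5556
Step 2: 0.22 mL brought to 39.9 mL → factor 39.9/0.22 = 181.36
Step 3: 170 μL + 1000 μL = 1170 μL total → factor 1170/170 = 6.8824
Dilution factor through tube C = 4.5556 × 181.36 × 6.8824 = 5686.3
[tube C] = 1.50 × 10^7 copies/μL / 5686.3 = 2.64 × 10^3 copies/μL

2.64 × 10^3 copies/μL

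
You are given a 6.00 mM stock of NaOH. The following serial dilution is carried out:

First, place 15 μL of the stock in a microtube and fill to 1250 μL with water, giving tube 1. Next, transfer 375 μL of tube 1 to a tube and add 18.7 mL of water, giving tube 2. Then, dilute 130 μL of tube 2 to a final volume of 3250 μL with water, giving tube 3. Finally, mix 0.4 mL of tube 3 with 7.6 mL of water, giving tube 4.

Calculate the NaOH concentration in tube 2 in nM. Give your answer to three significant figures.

1.42 × 10^3 nM

Step 1: 15 μL brought to 1250 μL → factor 1250/15 = 83.333
Step 2: 375 μL + 18.7 mL = 19075 μL total → factor 19075/375 = 50.867
Dilution factor through tube 2 = 83.333 × 50.867 = 4238.9
[tube 2] = 6.00 mM / 4238.9 = 0.001415 mM = 1.42 × 10^3 nM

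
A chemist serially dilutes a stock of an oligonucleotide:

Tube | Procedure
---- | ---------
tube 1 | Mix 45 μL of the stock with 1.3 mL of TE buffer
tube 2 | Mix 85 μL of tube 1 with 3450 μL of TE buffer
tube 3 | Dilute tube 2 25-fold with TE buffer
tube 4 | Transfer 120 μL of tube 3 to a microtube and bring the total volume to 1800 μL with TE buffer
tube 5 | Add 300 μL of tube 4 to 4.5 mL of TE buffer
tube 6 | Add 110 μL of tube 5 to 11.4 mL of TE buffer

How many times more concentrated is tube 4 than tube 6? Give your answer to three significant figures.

1.67 × 10^3

Step 1: 45 μL + 1.3 mL = 1345 μL total → factor 1345/45 = 29.889
Step 2: 85 μL + 3450 μL = 3535 μL total → factor 3535/85 = 41.588
Step 3: 25-fold → factor 25
Step 4: 120 μL brought to 1800 μL → factor 1800/120 = 15
Step 5: 300 μL + 4.5 mL = 4800 μL total → factor 4800/300 = 16
Step 6: 110 μL + 11.4 mL = 11510 μL total → factor 11510/110 = 104.64
Dilution factor to tube 4 = 4.6613 × 10^5; to tube 6 = 7.8039 × 10^8
[tube 4]/[tube 6] = (factor to tube 6)/(factor to tube 4) = 7.8039 × 10^8/4.6613 × 10^5 = 1.67 × 10^3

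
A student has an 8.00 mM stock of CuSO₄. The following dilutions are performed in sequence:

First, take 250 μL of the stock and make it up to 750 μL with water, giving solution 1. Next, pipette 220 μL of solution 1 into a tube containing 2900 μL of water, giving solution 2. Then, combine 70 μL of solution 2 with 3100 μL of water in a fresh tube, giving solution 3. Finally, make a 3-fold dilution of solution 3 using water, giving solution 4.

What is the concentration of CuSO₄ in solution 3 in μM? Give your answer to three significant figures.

4.15 μM

Step 1: 250 μL brought to 750 μL → factor 750/250 = 3
Step 2: 220 μL + 2900 μL = 3120 μL total → factor 3120/220 = 14.182
Step 3: 70 μL + 3100 μL = 3170 μL total → factor 3170/70 = 45.286
Dilution factor through solution 3 = 3 × 14.182 × 45.286 = 1926.7
[solution 3] = 8.00 mM / 1926.7 = 0.004152 mM = 4.15 μM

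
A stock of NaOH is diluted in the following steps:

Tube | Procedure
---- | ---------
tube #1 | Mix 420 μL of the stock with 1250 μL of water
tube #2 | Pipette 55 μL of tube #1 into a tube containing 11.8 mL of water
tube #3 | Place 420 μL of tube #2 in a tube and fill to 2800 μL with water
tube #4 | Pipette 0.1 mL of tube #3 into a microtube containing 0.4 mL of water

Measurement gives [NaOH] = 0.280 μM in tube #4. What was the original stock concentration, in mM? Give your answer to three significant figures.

8.00 mM

Step 1: 420 μL + 1250 μL = 1670 μL total → factor 1670/420 = 3.9762
Step 2: 55 μL + 11.8 mL = 11855 μL total → factor 11855/55 = 215.55
Step 3: 420 μL brought to 2800 μL → factor 2800/420 = 6.6667
Step 4: 0.1 mL + 0.4 mL = 0.5 mL total → factor 0.5/0.1 = 5
Overall dilution factor = 3.9762 × 215.55 × 6.6667 × 5 = 28568
Stock = 0.280 μM × 28568 = 7999 μM = 8.00 mM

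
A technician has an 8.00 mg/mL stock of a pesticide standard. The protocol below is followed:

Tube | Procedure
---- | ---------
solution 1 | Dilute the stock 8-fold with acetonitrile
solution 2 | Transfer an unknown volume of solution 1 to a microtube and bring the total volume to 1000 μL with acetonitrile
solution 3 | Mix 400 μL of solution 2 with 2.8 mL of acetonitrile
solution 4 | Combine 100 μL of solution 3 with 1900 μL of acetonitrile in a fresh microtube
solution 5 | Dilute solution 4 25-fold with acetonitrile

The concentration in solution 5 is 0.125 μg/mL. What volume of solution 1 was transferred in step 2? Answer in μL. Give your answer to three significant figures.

Step 1: 8-fold → factor 8
Step 2: v brought to 1000 μL → factor = 1000 μL/v
Step 3: 400 μL + 2.8 mL = 3200 μL total → factor 3200/400 = 8
Step 4: 100 μL + 1900 μL = 2000 μL total → factor 2000/100 = 20
Step 5: 25-fold → factor 25
Product of known-step factors = 32000
Overall factor = 8.00 mg/mL / (0.125 μg/mL) = 64000
Step-2 factor = 64000 / 32000 = 2
v = 1000 μL / 2 = 500 μL

500 μL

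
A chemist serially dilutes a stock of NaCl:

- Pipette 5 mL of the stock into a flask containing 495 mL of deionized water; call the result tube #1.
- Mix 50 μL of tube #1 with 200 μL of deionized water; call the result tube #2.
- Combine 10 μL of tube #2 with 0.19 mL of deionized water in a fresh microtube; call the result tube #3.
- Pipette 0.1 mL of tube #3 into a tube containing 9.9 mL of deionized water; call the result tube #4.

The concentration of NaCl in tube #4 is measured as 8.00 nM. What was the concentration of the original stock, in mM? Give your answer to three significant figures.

8.00 mM

Step 1: 5 mL + 495 mL = 500 mL total → factor 500/5 = 100
Step 2: 50 μL + 200 μL = 250 μL total → factor 250/50 = 5
Step 3: 10 μL + 0.19 mL = 200 μL total → factor 200/10 = 20
Step 4: 0.1 mL + 9.9 mL = 10 mL total → factor 10/0.1 = 100
Overall dilution factor = 100 × 5 × 20 × 100 = 1 × 10^6
Stock = 8.00 nM × 1 × 10^6 = 8.000 × 10^6 nM = 8.00 mM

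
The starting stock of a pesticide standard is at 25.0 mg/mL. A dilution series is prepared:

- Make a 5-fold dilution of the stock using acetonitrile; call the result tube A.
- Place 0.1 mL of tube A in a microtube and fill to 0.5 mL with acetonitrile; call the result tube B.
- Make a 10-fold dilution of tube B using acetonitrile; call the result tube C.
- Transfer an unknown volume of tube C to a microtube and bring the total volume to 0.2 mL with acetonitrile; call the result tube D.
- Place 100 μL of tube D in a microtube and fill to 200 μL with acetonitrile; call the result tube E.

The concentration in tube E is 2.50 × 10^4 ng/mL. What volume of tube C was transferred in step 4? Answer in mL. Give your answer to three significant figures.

Step 1: 5-fold → factor 5
Step 2: 0.1 mL brought to 0.5 mL → factor 0.5/0.1 = 5
Step 3: 10-fold → factor 10
Step 4: v brought to 0.2 mL → factor = 0.2 mL/v
Step 5: 100 μL brought to 200 μL → factor 200/100 = 2
Product of known-step factors = 500
Overall factor = 25.0 mg/mL / (2.50 × 10^4 ng/mL) = 1000
Step-4 factor = 1000 / 500 = 2
v = 0.2 mL / 2 = 0.100 mL

0.100 mL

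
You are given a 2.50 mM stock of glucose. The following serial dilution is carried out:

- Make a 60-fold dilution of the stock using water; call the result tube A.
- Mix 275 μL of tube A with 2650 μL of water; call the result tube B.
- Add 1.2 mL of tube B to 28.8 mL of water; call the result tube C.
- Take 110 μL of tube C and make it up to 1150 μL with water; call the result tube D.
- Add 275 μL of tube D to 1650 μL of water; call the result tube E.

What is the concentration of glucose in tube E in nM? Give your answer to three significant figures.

Step 1: 60-fold → factor 60
Step 2: 275 μL + 2650 μL = 2925 μL total → factor 2925/275 = 10.636
Step 3: 1.2 mL + 28.8 mL = 30 mL total → factor 30/1.2 = 25
Step 4: 110 μL brought to 1150 μL → factor 1150/110 = 10.455
Step 5: 275 μL + 1650 μL = 1925 μL total → factor 1925/275 = 7
Overall dilution factor = 60 × 10.636 × 25 × 10.455 × 7 = 1.1676 × 10^6
Final = 2.50 mM / 1.1676 × 10^6 = 2.141 × 10^-6 mM = 2.14 nM

2.14 nM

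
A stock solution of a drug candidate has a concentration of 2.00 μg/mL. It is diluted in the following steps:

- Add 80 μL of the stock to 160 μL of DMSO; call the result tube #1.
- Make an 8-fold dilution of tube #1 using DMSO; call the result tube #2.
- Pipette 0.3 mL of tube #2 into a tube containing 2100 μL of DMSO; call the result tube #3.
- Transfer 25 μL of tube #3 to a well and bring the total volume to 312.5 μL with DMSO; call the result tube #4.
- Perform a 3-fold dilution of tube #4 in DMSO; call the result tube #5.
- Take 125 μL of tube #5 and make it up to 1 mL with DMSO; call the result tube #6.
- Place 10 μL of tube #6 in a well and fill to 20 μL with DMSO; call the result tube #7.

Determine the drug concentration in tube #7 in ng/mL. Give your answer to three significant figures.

Step 1: 80 μL + 160 μL = 240 μL total → factor 240/80 = 3
Step 2: 8-fold → factor 8
Step 3: 0.3 mL + 2100 μL = 2.4 mL total → factor 2.4/0.3 = 8
Step 4: 25 μL brought to 312.5 μL → factor 312.5/25 = 12.5
Step 5: 3-fold → factor 3
Step 6: 125 μL brought to 1 mL → factor 1000/125 = 8
Step 7: 10 μL brought to 20 μL → factor 20/10 = 2
Overall dilution factor = 3 × 8 × 8 × 12.5 × 3 × 8 × 2 = 1.152 × 10^5
Final = 2.00 μg/mL / 1.152 × 10^5 = 1.736 × 10^-5 μg/mL = 0.0174 ng/mL

0.0174 ng/mL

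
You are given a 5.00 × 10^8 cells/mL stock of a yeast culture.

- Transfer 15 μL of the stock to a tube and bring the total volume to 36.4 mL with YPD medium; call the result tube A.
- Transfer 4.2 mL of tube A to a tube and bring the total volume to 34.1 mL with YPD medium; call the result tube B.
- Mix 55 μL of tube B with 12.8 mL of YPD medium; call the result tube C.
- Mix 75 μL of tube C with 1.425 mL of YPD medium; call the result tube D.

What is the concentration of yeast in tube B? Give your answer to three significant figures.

2.54 × 10^4 cells/mL

Step 1: 15 μL brought to 36.4 mL → factor 36400/15 = 2426.7
Step 2: 4.2 mL brought to 34.1 mL → factor 34.1/4.2 = 8.119
Dilution factor through tube B = 2426.7 × 8.119 = 19702
[tube B] = 5.00 × 10^8 cells/mL / 19702 = 2.54 × 10^4 cells/mL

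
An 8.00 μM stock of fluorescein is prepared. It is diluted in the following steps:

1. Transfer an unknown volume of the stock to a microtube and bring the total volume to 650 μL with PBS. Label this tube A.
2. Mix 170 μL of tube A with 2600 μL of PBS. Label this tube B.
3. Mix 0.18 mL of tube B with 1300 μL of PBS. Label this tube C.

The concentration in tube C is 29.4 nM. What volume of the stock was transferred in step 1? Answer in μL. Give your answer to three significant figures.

320 μL

Step 1: v brought to 650 μL → factor = 650 μL/v
Step 2: 170 μL + 2600 μL = 2770 μL total → factor 2770/170 = 16.294
Step 3: 0.18 mL + 1300 μL = 1.48 mL total → factor 1.48/0.18 = 8.2222
Product of known-step factors = 133.97
Overall factor = 8.00 μM / (29.4 nM) = 272.11
Step-1 factor = 272.11 / 133.97 = 2.0311
v = 650 μL / 2.0311 = 320 μL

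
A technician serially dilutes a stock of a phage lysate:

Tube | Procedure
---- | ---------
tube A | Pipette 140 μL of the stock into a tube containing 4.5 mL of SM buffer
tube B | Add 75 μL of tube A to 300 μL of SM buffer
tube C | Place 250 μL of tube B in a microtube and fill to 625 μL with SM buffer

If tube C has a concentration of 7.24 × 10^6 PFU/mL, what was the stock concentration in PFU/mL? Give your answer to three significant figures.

3.00 × 10^9 PFU/mL

Step 1: 140 μL + 4.5 mL = 4640 μL total → factor 4640/140 = 33.143
Step 2: 75 μL + 300 μL = 375 μL total → factor 375/75 = 5
Step 3: 250 μL brought to 625 μL → factor 625/250 = 2.5
Overall dilution factor = 33.143 × 5 × 2.5 = 414.29
Stock = 7.24 × 10^6 PFU/mL × 414.29 = 3.00 × 10^9 PFU/mL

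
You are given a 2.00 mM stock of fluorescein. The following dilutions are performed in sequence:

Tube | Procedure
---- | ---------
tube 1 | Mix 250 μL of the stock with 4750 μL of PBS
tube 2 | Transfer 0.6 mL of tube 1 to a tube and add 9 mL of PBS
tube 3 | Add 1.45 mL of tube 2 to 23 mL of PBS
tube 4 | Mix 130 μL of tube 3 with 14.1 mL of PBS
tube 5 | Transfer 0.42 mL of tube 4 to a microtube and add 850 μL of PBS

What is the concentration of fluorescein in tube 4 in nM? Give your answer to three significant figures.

3.39 nM

Step 1: 250 μL + 4750 μL = 5000 μL total → factor 5000/250 = 20
Step 2: 0.6 mL + 9 mL = 9.6 mL total → factor 9.6/0.6 = 16
Step 3: 1.45 mL + 23 mL = 24.45 mL total → factor 24.45/1.45 = 16.862
Step 4: 130 μL + 14.1 mL = 14230 μL total → factor 14230/130 = 109.46
Dilution factor through tube 4 = 20 × 16 × 16.862 × 109.46 = 5.9064 × 10^5
[tube 4] = 2.00 mM / 5.9064 × 10^5 = 3.386 × 10^-6 mM = 3.39 nM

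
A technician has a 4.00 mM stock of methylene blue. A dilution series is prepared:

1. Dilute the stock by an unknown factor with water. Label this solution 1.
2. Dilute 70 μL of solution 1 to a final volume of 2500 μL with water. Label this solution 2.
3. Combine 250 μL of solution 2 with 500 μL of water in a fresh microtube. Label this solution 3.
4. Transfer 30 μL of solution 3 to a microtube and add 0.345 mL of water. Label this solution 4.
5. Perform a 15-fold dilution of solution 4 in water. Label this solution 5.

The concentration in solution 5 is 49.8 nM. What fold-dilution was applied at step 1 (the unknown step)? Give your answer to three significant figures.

4.00-fold

Step 1: unknown factor x
Step 2: 70 μL brought to 2500 μL → factor 2500/70 = 35.714
Step 3: 250 μL + 500 μL = 750 μL total → factor 750/250 = 3
Step 4: 30 μL + 0.345 mL = 375 μL total → factor 375/30 = 12.5
Step 5: 15-fold → factor 15
Product of known-step factors = 20089
Overall factor = 4.00 mM / (49.8 nM) = 80321
x = 80321 / 20089 = 4.00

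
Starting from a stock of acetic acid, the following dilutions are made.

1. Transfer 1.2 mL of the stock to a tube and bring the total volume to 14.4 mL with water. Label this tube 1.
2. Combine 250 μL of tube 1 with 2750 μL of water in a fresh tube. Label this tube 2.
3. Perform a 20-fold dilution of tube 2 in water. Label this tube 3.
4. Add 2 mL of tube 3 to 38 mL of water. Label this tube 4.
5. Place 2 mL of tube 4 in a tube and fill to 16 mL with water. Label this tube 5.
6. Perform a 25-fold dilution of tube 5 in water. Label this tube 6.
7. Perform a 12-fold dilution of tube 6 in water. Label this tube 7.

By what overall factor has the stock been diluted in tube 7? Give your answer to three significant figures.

Step 1: 1.2 mL brought to 14.4 mL → factor 14.4/1.2 = 12
Step 2: 250 μL + 2750 μL = 3000 μL total → factor 3000/250 = 12
Step 3: 20-fold → factor 20
Step 4: 2 mL + 38 mL = 40 mL total → factor 40/2 = 20
Step 5: 2 mL brought to 16 mL → factor 16/2 = 8
Step 6: 25-fold → factor 25
Step 7: 12-fold → factor 12
Overall dilution factor = 12 × 12 × 20 × 20 × 8 × 25 × 12 = 1.3824 × 10^8

1.38 × 10^8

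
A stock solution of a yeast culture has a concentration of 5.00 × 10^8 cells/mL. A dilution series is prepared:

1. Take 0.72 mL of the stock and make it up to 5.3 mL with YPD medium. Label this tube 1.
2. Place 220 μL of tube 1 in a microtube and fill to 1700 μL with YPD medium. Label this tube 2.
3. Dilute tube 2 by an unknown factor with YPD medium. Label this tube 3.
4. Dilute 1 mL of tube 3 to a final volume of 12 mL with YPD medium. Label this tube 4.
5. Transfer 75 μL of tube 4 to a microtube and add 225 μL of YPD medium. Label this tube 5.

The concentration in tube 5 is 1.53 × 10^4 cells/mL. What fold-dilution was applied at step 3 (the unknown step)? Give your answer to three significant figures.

12.0-fold

Step 1: 0.72 mL brought to 5.3 mL → factor 5.3/0.72 = 7.3611
Step 2: 220 μL brought to 1700 μL → factor 1700/220 = 7.7273
Step 3: unknown factor x
Step 4: 1 mL brought to 12 mL → factor 12/1 = 12
Step 5: 75 μL + 225 μL = 300 μL total → factor 300/75 = 4
Product of known-step factors = 2730.3
Overall factor = 5.00 × 10^8 cells/mL / (1.53 × 10^4 cells/mL) = 32680
x = 32680 / 2730.3 = 12.0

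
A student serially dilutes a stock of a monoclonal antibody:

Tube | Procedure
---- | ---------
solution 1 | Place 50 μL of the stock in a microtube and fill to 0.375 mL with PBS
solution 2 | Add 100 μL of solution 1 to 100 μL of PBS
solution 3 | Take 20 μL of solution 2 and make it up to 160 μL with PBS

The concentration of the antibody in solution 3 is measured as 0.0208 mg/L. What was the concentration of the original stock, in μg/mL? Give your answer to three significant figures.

Step 1: 50 μL brought to 0.375 mL → factor 375/50 = 7.5
Step 2: 100 μL + 100 μL = 200 μL total → factor 200/100 = 2
Step 3: 20 μL brought to 160 μL → factor 160/20 = 8
Overall dilution factor = 7.5 × 2 × 8 = 120
Stock = 0.0208 mg/L × 120 = 2.496 mg/L = 2.50 μg/mL

2.50 μg/mL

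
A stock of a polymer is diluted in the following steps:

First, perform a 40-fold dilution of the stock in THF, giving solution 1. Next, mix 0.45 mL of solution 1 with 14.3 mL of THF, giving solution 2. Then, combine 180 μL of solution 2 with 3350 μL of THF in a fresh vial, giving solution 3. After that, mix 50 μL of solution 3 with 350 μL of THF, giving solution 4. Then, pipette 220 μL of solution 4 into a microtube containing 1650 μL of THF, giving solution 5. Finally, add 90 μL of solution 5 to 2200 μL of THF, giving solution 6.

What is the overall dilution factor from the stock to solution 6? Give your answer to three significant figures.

4.45 × 10^7

Step 1: 40-fold → factor 40
Step 2: 0.45 mL + 14.3 mL = 14.75 mL total → factor 14.75/0.45 = 32.778
Step 3: 180 μL + 3350 μL = 3530 μL total → factor 3530/180 = 19.611
Step 4: 50 μL + 350 μL = 400 μL total → factor 400/50 = 8
Step 5: 220 μL + 1650 μL = 1870 μL total → factor 1870/220 = 8.5
Step 6: 90 μL + 2200 μL = 2290 μL total → factor 2290/90 = 25.444
Overall dilution factor = 40 × 32.778 × 19.611 × 8 × 8.5 × 25.444 = 4.4488 × 10^7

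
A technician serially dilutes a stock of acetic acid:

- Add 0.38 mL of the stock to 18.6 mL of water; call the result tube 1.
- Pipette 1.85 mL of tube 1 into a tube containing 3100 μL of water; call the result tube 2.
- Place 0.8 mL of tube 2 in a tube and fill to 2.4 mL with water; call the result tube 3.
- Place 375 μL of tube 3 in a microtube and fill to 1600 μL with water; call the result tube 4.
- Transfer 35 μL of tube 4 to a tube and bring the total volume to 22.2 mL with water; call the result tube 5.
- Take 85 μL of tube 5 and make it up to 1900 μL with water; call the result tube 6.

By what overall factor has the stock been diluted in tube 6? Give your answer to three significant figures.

Step 1: 0.38 mL + 18.6 mL = 18.98 mL total → factor 18.98/0.38 = 49.947
Step 2: 1.85 mL + 3100 μL = 4.95 mL total → factor 4.95/1.85 = 2.6757
Step 3: 0.8 mL brought to 2.4 mL → factor 2.4/0.8 = 3
Step 4: 375 μL brought to 1600 μL → factor 1600/375 = 4.2667
Step 5: 35 μL brought to 22.2 mL → factor 22200/35 = 634.29
Step 6: 85 μL brought to 1900 μL → factor 1900/85 = 22.353
Overall dilution factor = 49.947 × 2.6757 × 3 × 4.2667 × 634.29 × 22.353 = 2.4254 × 10^7

2.43 × 10^7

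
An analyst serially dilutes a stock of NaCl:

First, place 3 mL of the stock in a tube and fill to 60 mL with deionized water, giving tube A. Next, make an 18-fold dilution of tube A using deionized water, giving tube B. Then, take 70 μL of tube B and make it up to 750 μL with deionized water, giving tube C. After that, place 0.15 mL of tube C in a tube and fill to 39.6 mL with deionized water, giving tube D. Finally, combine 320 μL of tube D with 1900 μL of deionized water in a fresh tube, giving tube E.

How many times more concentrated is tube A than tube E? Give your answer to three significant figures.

3.53 × 10^5

Step 1: 3 mL brought to 60 mL → factor 60/3 = 20
Step 2: 18-fold → factor 18
Step 3: 70 μL brought to 750 μL → factor 750/70 = 10.714
Step 4: 0.15 mL brought to 39.6 mL → factor 39.6/0.15 = 264
Step 5: 320 μL + 1900 μL = 2220 μL total → factor 2220/320 = 6.9375
Dilution factor to tube A = 20; to tube E = 7.0644 × 10^6
[tube A]/[tube E] = (factor to tube E)/(factor to tube A) = 7.0644 × 10^6/20 = 3.53 × 10^5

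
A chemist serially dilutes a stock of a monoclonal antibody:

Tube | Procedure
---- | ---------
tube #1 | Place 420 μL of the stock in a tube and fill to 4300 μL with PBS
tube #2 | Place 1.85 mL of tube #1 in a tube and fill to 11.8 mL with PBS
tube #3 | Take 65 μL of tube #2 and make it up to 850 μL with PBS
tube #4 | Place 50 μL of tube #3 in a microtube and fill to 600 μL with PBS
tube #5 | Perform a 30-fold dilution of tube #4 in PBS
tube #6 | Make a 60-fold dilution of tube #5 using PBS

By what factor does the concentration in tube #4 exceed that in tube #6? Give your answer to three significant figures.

Step 1: 420 μL brought to 4300 μL → factor 4300/420 = 10.238
Step 2: 1.85 mL brought to 11.8 mL → factor 11.8/1.85 = 6.3784
Step 3: 65 μL brought to 850 μL → factor 850/65 = 13.077
Step 4: 50 μL brought to 600 μL → factor 600/50 = 12
Step 5: 30-fold → factor 30
Step 6: 60-fold → factor 60
Dilution factor to tube #4 = 10247; to tube #6 = 1.8445 × 10^7
[tube #4]/[tube #6] = (factor to tube #6)/(factor to tube #4) = 1.8445 × 10^7/10247 = 1.80 × 10^3

1.80 × 10^3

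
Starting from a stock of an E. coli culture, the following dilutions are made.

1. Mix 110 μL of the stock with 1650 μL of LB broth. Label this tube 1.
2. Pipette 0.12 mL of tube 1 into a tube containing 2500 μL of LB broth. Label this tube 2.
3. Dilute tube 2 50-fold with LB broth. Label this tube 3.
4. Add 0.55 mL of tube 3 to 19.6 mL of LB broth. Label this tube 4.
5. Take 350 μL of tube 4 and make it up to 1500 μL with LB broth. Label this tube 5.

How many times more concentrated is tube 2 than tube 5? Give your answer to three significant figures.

Step 1: 110 μL + 1650 μL = 1760 μL total → factor 1760/110 = 16
Step 2: 0.12 mL + 2500 μL = 2.62 mL total → factor 2.62/0.12 = 21.833
Step 3: 50-fold → factor 50
Step 4: 0.55 mL + 19.6 mL = 20.15 mL total → factor 20.15/0.55 = 36.636
Step 5: 350 μL brought to 1500 μL → factor 1500/350 = 4.2857
Dilution factor to tube 2 = 349.33; to tube 5 = 2.7425 × 10^6
[tube 2]/[tube 5] = (factor to tube 5)/(factor to tube 2) = 2.7425 × 10^6/349.33 = 7.85 × 10^3

7.85 × 10^3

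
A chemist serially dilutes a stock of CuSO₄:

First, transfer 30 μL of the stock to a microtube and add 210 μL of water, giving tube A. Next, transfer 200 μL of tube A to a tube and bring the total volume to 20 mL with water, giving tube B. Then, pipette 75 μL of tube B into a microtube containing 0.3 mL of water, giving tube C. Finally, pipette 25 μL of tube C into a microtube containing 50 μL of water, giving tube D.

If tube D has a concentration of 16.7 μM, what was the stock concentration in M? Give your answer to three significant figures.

0.200 M

Step 1: 30 μL + 210 μL = 240 μL total → factor 240/30 = 8
Step 2: 200 μL brought to 20 mL → factor 20000/200 = 100
Step 3: 75 μL + 0.3 mL = 375 μL total → factor 375/75 = 5
Step 4: 25 μL + 50 μL = 75 μL total → factor 75/25 = 3
Overall dilution factor = 8 × 100 × 5 × 3 = 12000
Stock = 16.7 μM × 12000 = 2.004 × 10^5 μM = 0.200 M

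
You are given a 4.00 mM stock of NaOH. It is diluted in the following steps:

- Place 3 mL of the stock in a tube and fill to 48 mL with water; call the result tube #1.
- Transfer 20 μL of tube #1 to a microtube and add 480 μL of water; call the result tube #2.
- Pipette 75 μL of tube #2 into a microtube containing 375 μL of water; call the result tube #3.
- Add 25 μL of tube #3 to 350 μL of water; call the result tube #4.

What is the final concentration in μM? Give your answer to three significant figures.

Step 1: 3 mL brought to 48 mL → factor 48/3 = 16
Step 2: 20 μL + 480 μL = 500 μL total → factor 500/20 = 25
Step 3: 75 μL + 375 μL = 450 μL total → factor 450/75 = 6
Step 4: 25 μL + 350 μL = 375 μL total → factor 375/25 = 15
Overall dilution factor = 16 × 25 × 6 × 15 = 36000
Final = 4.00 mM / 36000 = 0.0001111 mM = 0.111 μM

0.111 μM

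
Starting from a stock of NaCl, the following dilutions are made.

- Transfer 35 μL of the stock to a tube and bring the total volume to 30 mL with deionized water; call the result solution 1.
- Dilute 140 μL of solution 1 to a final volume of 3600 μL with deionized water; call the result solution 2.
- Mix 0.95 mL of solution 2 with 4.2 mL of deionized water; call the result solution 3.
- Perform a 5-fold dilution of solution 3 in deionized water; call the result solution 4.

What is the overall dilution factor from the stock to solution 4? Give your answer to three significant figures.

Step 1: 35 μL brought to 30 mL → factor 30000/35 = 857.14
Step 2: 140 μL brought to 3600 μL → factor 3600/140 = 25.714
Step 3: 0.95 mL + 4.2 mL = 5.15 mL total → factor 5.15/0.95 = 5.4211
Step 4: 5-fold → factor 5
Overall dilution factor = 857.14 × 25.714 × 5.4211 × 5 = 5.9742 × 10^5

5.97 × 10^5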